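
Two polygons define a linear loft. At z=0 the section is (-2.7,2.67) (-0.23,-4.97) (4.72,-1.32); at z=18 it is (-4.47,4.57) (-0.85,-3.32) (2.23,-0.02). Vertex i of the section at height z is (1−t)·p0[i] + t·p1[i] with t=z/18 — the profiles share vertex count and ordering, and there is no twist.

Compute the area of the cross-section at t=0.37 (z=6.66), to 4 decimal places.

Cross-section at t=0.37: each vertex is (1-t)·p0[i] + t·p1[i].
  v1: (1-0.37)·(-2.7,2.67) + 0.37·(-4.47,4.57) = (-3.3549,3.3730)
  v2: (1-0.37)·(-0.23,-4.97) + 0.37·(-0.85,-3.32) = (-0.4594,-4.3595)
  v3: (1-0.37)·(4.72,-1.32) + 0.37·(2.23,-0.02) = (3.7987,-0.8390)
Shoelace sum Σ(x_i·y_{i+1} − x_{i+1}·y_i):
  i=1: -3.3549·-4.3595 − -0.4594·3.3730 = +16.1752 (running +16.1752)
  i=2: -0.4594·-0.8390 − 3.7987·-4.3595 = +16.9459 (running +33.1211)
  i=3: 3.7987·3.3730 − -3.3549·-0.8390 = +9.9983 (running +43.1194)
Area = |Σ|/2 = |43.1194|/2 = 21.5597

Area at t=0.37: 21.5597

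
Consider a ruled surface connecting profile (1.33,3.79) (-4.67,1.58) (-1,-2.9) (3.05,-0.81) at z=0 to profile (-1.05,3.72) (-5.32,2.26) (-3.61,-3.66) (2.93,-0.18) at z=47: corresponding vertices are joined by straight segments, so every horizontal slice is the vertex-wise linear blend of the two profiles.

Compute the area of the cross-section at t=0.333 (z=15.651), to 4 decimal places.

Cross-section at t=0.333: each vertex is (1-t)·p0[i] + t·p1[i].
  v1: (1-0.333)·(1.33,3.79) + 0.333·(-1.05,3.72) = (0.5375,3.7667)
  v2: (1-0.333)·(-4.67,1.58) + 0.333·(-5.32,2.26) = (-4.8864,1.8064)
  v3: (1-0.333)·(-1,-2.9) + 0.333·(-3.61,-3.66) = (-1.8691,-3.1531)
  v4: (1-0.333)·(3.05,-0.81) + 0.333·(2.93,-0.18) = (3.0100,-0.6002)
Shoelace sum Σ(x_i·y_{i+1} − x_{i+1}·y_i):
  i=1: 0.5375·1.8064 − -4.8864·3.7667 = +19.3766 (running +19.3766)
  i=2: -4.8864·-3.1531 − -1.8691·1.8064 = +18.7838 (running +38.1605)
  i=3: -1.8691·-0.6002 − 3.0100·-3.1531 = +10.6128 (running +48.7732)
  i=4: 3.0100·3.7667 − 0.5375·-0.6002 = +11.6605 (running +60.4337)
Area = |Σ|/2 = |60.4337|/2 = 30.2169

Area at t=0.333: 30.2169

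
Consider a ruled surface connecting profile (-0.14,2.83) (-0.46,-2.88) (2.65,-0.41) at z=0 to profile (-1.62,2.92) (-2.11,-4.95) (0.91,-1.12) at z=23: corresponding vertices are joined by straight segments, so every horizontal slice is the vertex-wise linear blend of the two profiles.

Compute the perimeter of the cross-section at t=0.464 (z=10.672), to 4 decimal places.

Cross-section at t=0.464: each vertex is (1-t)·p0[i] + t·p1[i].
  v1: (1-0.464)·(-0.14,2.83) + 0.464·(-1.62,2.92) = (-0.8267,2.8718)
  v2: (1-0.464)·(-0.46,-2.88) + 0.464·(-2.11,-4.95) = (-1.2256,-3.8405)
  v3: (1-0.464)·(2.65,-0.41) + 0.464·(0.91,-1.12) = (1.8426,-0.7394)
Perimeter = Σ |v_{i+1} − v_i|:
  edge 1→2: √(-0.3989² + -6.7122²) = 6.7241 (running 6.7241)
  edge 2→3: √(3.0682² + 3.1010²) = 4.3624 (running 11.0865)
  edge 3→1: √(-2.6694² + 3.6112²) = 4.4907 (running 15.5772)
Perimeter = 15.5772

Perimeter at t=0.464: 15.5772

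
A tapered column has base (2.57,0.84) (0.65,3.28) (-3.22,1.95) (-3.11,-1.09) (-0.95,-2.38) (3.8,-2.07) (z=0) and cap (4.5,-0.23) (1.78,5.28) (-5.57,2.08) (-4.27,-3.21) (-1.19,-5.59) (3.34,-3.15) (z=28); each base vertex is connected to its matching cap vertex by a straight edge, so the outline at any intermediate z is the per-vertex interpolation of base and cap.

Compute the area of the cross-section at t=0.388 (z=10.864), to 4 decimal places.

Area at t=0.388: 41.6981

Cross-section at t=0.388: each vertex is (1-t)·p0[i] + t·p1[i].
  v1: (1-0.388)·(2.57,0.84) + 0.388·(4.5,-0.23) = (3.3188,0.4248)
  v2: (1-0.388)·(0.65,3.28) + 0.388·(1.78,5.28) = (1.0884,4.0560)
  v3: (1-0.388)·(-3.22,1.95) + 0.388·(-5.57,2.08) = (-4.1318,2.0004)
  v4: (1-0.388)·(-3.11,-1.09) + 0.388·(-4.27,-3.21) = (-3.5601,-1.9126)
  v5: (1-0.388)·(-0.95,-2.38) + 0.388·(-1.19,-5.59) = (-1.0431,-3.6255)
  v6: (1-0.388)·(3.8,-2.07) + 0.388·(3.34,-3.15) = (3.6215,-2.4890)
Shoelace sum Σ(x_i·y_{i+1} − x_{i+1}·y_i):
  i=1: 3.3188·4.0560 − 1.0884·0.4248 = +12.9988 (running +12.9988)
  i=2: 1.0884·2.0004 − -4.1318·4.0560 = +18.9359 (running +31.9347)
  i=3: -4.1318·-1.9126 − -3.5601·2.0004 = +15.0240 (running +46.9588)
  i=4: -3.5601·-3.6255 − -1.0431·-1.9126 = +10.9120 (running +57.8708)
  i=5: -1.0431·-2.4890 − 3.6215·-3.6255 = +15.7261 (running +73.5969)
  i=6: 3.6215·0.4248 − 3.3188·-2.4890 = +9.7993 (running +83.3962)
Area = |Σ|/2 = |83.3962|/2 = 41.6981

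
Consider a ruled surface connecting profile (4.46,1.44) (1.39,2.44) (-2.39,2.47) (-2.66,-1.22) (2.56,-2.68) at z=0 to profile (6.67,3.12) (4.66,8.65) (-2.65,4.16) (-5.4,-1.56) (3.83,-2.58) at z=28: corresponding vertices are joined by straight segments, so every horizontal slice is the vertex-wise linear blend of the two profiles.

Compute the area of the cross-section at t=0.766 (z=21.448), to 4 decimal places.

Cross-section at t=0.766: each vertex is (1-t)·p0[i] + t·p1[i].
  v1: (1-0.766)·(4.46,1.44) + 0.766·(6.67,3.12) = (6.1529,2.7269)
  v2: (1-0.766)·(1.39,2.44) + 0.766·(4.66,8.65) = (3.8948,7.1969)
  v3: (1-0.766)·(-2.39,2.47) + 0.766·(-2.65,4.16) = (-2.5892,3.7645)
  v4: (1-0.766)·(-2.66,-1.22) + 0.766·(-5.4,-1.56) = (-4.7588,-1.4804)
  v5: (1-0.766)·(2.56,-2.68) + 0.766·(3.83,-2.58) = (3.5328,-2.6034)
Shoelace sum Σ(x_i·y_{i+1} − x_{i+1}·y_i):
  i=1: 6.1529·7.1969 − 3.8948·2.7269 = +33.6606 (running +33.6606)
  i=2: 3.8948·3.7645 − -2.5892·7.1969 = +33.2960 (running +66.9566)
  i=3: -2.5892·-1.4804 − -4.7588·3.7645 = +21.7479 (running +88.7045)
  i=4: -4.7588·-2.6034 − 3.5328·-1.4804 = +17.6193 (running +106.3238)
  i=5: 3.5328·2.7269 − 6.1529·-2.6034 = +25.6519 (running +131.9758)
Area = |Σ|/2 = |131.9758|/2 = 65.9879

Area at t=0.766: 65.9879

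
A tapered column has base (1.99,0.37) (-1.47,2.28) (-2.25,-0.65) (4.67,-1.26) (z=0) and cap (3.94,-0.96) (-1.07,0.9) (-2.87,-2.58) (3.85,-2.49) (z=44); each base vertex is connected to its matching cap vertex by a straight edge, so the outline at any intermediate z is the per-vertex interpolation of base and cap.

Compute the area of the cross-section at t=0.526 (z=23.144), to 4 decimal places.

Cross-section at t=0.526: each vertex is (1-t)·p0[i] + t·p1[i].
  v1: (1-0.526)·(1.99,0.37) + 0.526·(3.94,-0.96) = (3.0157,-0.3296)
  v2: (1-0.526)·(-1.47,2.28) + 0.526·(-1.07,0.9) = (-1.2596,1.5541)
  v3: (1-0.526)·(-2.25,-0.65) + 0.526·(-2.87,-2.58) = (-2.5761,-1.6652)
  v4: (1-0.526)·(4.67,-1.26) + 0.526·(3.85,-2.49) = (4.2387,-1.9070)
Shoelace sum Σ(x_i·y_{i+1} − x_{i+1}·y_i):
  i=1: 3.0157·1.5541 − -1.2596·-0.3296 = +4.2716 (running +4.2716)
  i=2: -1.2596·-1.6652 − -2.5761·1.5541 = +6.1011 (running +10.3727)
  i=3: -2.5761·-1.9070 − 4.2387·-1.6652 = +11.9708 (running +22.3435)
  i=4: 4.2387·-0.3296 − 3.0157·-1.9070 = +4.3539 (running +26.6974)
Area = |Σ|/2 = |26.6974|/2 = 13.3487

Area at t=0.526: 13.3487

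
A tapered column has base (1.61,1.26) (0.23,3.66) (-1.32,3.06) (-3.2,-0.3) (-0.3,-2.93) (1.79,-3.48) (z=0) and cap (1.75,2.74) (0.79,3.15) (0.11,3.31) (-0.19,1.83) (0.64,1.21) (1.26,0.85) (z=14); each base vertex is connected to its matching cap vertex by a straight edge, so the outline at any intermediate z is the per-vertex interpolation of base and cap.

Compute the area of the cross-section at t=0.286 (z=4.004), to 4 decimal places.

Cross-section at t=0.286: each vertex is (1-t)·p0[i] + t·p1[i].
  v1: (1-0.286)·(1.61,1.26) + 0.286·(1.75,2.74) = (1.6500,1.6833)
  v2: (1-0.286)·(0.23,3.66) + 0.286·(0.79,3.15) = (0.3902,3.5141)
  v3: (1-0.286)·(-1.32,3.06) + 0.286·(0.11,3.31) = (-0.9110,3.1315)
  v4: (1-0.286)·(-3.2,-0.3) + 0.286·(-0.19,1.83) = (-2.3391,0.3092)
  v5: (1-0.286)·(-0.3,-2.93) + 0.286·(0.64,1.21) = (-0.0312,-1.7460)
  v6: (1-0.286)·(1.79,-3.48) + 0.286·(1.26,0.85) = (1.6384,-2.2416)
Shoelace sum Σ(x_i·y_{i+1} − x_{i+1}·y_i):
  i=1: 1.6500·3.5141 − 0.3902·1.6833 = +5.1417 (running +5.1417)
  i=2: 0.3902·3.1315 − -0.9110·3.5141 = +4.4232 (running +9.5650)
  i=3: -0.9110·0.3092 − -2.3391·3.1315 = +7.0433 (running +16.6083)
  i=4: -2.3391·-1.7460 − -0.0312·0.3092 = +4.0937 (running +20.7020)
  i=5: -0.0312·-2.2416 − 1.6384·-1.7460 = +2.9305 (running +23.6325)
  i=6: 1.6384·1.6833 − 1.6500·-2.2416 = +6.4567 (running +30.0891)
Area = |Σ|/2 = |30.0891|/2 = 15.0446

Area at t=0.286: 15.0446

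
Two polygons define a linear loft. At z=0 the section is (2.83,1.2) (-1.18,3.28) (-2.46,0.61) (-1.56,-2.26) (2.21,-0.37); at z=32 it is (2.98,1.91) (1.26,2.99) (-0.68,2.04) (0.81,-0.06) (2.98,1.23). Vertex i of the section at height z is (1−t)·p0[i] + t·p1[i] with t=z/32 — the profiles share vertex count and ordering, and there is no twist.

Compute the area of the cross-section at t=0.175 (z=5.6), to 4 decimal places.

Area at t=0.175: 14.6931

Cross-section at t=0.175: each vertex is (1-t)·p0[i] + t·p1[i].
  v1: (1-0.175)·(2.83,1.2) + 0.175·(2.98,1.91) = (2.8563,1.3242)
  v2: (1-0.175)·(-1.18,3.28) + 0.175·(1.26,2.99) = (-0.7530,3.2292)
  v3: (1-0.175)·(-2.46,0.61) + 0.175·(-0.68,2.04) = (-2.1485,0.8602)
  v4: (1-0.175)·(-1.56,-2.26) + 0.175·(0.81,-0.06) = (-1.1452,-1.8750)
  v5: (1-0.175)·(2.21,-0.37) + 0.175·(2.98,1.23) = (2.3447,-0.0900)
Shoelace sum Σ(x_i·y_{i+1} − x_{i+1}·y_i):
  i=1: 2.8563·3.2292 − -0.7530·1.3242 = +10.2207 (running +10.2207)
  i=2: -0.7530·0.8602 − -2.1485·3.2292 = +6.2903 (running +16.5110)
  i=3: -2.1485·-1.8750 − -1.1452·0.8602 = +5.0136 (running +21.5246)
  i=4: -1.1452·-0.0900 − 2.3447·-1.8750 = +4.4995 (running +26.0241)
  i=5: 2.3447·1.3242 − 2.8563·-0.0900 = +3.3621 (running +29.3862)
Area = |Σ|/2 = |29.3862|/2 = 14.6931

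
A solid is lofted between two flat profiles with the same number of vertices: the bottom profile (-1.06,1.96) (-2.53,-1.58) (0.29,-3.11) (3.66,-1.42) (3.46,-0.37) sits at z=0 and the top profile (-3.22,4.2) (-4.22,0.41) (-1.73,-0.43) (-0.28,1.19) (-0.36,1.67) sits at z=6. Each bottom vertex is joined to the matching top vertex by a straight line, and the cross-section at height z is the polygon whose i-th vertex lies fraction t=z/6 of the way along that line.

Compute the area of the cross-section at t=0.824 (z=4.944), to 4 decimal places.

Area at t=0.824: 11.4858

Cross-section at t=0.824: each vertex is (1-t)·p0[i] + t·p1[i].
  v1: (1-0.824)·(-1.06,1.96) + 0.824·(-3.22,4.2) = (-2.8398,3.8058)
  v2: (1-0.824)·(-2.53,-1.58) + 0.824·(-4.22,0.41) = (-3.9226,0.0598)
  v3: (1-0.824)·(0.29,-3.11) + 0.824·(-1.73,-0.43) = (-1.3745,-0.9017)
  v4: (1-0.824)·(3.66,-1.42) + 0.824·(-0.28,1.19) = (0.4134,0.7306)
  v5: (1-0.824)·(3.46,-0.37) + 0.824·(-0.36,1.67) = (0.3123,1.3110)
Shoelace sum Σ(x_i·y_{i+1} − x_{i+1}·y_i):
  i=1: -2.8398·0.0598 − -3.9226·3.8058 = +14.7586 (running +14.7586)
  i=2: -3.9226·-0.9017 − -1.3745·0.0598 = +3.6190 (running +18.3776)
  i=3: -1.3745·0.7306 − 0.4134·-0.9017 = -0.6315 (running +17.7462)
  i=4: 0.4134·1.3110 − 0.3123·0.7306 = +0.3138 (running +18.0600)
  i=5: 0.3123·3.8058 − -2.8398·1.3110 = +4.9115 (running +22.9715)
Area = |Σ|/2 = |22.9715|/2 = 11.4858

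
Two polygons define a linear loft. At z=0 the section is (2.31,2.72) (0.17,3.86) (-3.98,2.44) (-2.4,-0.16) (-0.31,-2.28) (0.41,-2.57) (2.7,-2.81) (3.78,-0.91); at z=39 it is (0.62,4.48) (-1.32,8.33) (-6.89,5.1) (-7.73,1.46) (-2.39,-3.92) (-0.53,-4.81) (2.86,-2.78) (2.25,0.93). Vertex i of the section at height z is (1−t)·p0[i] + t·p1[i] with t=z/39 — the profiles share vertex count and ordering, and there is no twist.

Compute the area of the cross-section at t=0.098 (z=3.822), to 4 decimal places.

Area at t=0.098: 35.8694

Cross-section at t=0.098: each vertex is (1-t)·p0[i] + t·p1[i].
  v1: (1-0.098)·(2.31,2.72) + 0.098·(0.62,4.48) = (2.1444,2.8925)
  v2: (1-0.098)·(0.17,3.86) + 0.098·(-1.32,8.33) = (0.0240,4.2981)
  v3: (1-0.098)·(-3.98,2.44) + 0.098·(-6.89,5.1) = (-4.2652,2.7007)
  v4: (1-0.098)·(-2.4,-0.16) + 0.098·(-7.73,1.46) = (-2.9223,-0.0012)
  v5: (1-0.098)·(-0.31,-2.28) + 0.098·(-2.39,-3.92) = (-0.5138,-2.4407)
  v6: (1-0.098)·(0.41,-2.57) + 0.098·(-0.53,-4.81) = (0.3179,-2.7895)
  v7: (1-0.098)·(2.7,-2.81) + 0.098·(2.86,-2.78) = (2.7157,-2.8071)
  v8: (1-0.098)·(3.78,-0.91) + 0.098·(2.25,0.93) = (3.6301,-0.7297)
Shoelace sum Σ(x_i·y_{i+1} − x_{i+1}·y_i):
  i=1: 2.1444·4.2981 − 0.0240·2.8925 = +9.1473 (running +9.1473)
  i=2: 0.0240·2.7007 − -4.2652·4.2981 = +18.3968 (running +27.5441)
  i=3: -4.2652·-0.0012 − -2.9223·2.7007 = +7.8976 (running +35.4417)
  i=4: -2.9223·-2.4407 − -0.5138·-0.0012 = +7.1320 (running +42.5736)
  i=5: -0.5138·-2.7895 − 0.3179·-2.4407 = +2.2092 (running +44.7829)
  i=6: 0.3179·-2.8071 − 2.7157·-2.7895 = +6.6831 (running +51.4660)
  i=7: 2.7157·-0.7297 − 3.6301·-2.8071 = +8.2082 (running +59.6742)
  i=8: 3.6301·2.8925 − 2.1444·-0.7297 = +12.0646 (running +71.7388)
Area = |Σ|/2 = |71.7388|/2 = 35.8694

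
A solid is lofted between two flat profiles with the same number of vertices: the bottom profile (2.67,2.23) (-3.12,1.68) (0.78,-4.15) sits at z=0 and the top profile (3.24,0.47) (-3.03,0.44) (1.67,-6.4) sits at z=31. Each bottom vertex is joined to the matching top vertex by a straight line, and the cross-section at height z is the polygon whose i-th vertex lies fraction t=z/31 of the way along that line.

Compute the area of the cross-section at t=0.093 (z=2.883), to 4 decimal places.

Area at t=0.093: 18.2789

Cross-section at t=0.093: each vertex is (1-t)·p0[i] + t·p1[i].
  v1: (1-0.093)·(2.67,2.23) + 0.093·(3.24,0.47) = (2.7230,2.0663)
  v2: (1-0.093)·(-3.12,1.68) + 0.093·(-3.03,0.44) = (-3.1116,1.5647)
  v3: (1-0.093)·(0.78,-4.15) + 0.093·(1.67,-6.4) = (0.8628,-4.3593)
Shoelace sum Σ(x_i·y_{i+1} − x_{i+1}·y_i):
  i=1: 2.7230·1.5647 − -3.1116·2.0663 = +10.6903 (running +10.6903)
  i=2: -3.1116·-4.3593 − 0.8628·1.5647 = +12.2144 (running +22.9047)
  i=3: 0.8628·2.0663 − 2.7230·-4.3593 = +13.6530 (running +36.5577)
Area = |Σ|/2 = |36.5577|/2 = 18.2789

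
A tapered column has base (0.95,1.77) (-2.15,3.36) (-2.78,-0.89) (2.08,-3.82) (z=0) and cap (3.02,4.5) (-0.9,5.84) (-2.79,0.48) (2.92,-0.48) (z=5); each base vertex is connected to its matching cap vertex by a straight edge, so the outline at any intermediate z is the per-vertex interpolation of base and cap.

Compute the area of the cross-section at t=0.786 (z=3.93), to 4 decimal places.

Area at t=0.786: 24.7326

Cross-section at t=0.786: each vertex is (1-t)·p0[i] + t·p1[i].
  v1: (1-0.786)·(0.95,1.77) + 0.786·(3.02,4.5) = (2.5770,3.9158)
  v2: (1-0.786)·(-2.15,3.36) + 0.786·(-0.9,5.84) = (-1.1675,5.3093)
  v3: (1-0.786)·(-2.78,-0.89) + 0.786·(-2.79,0.48) = (-2.7879,0.1868)
  v4: (1-0.786)·(2.08,-3.82) + 0.786·(2.92,-0.48) = (2.7402,-1.1948)
Shoelace sum Σ(x_i·y_{i+1} − x_{i+1}·y_i):
  i=1: 2.5770·5.3093 − -1.1675·3.9158 = +18.2538 (running +18.2538)
  i=2: -1.1675·0.1868 − -2.7879·5.3093 = +14.5834 (running +32.8372)
  i=3: -2.7879·-1.1948 − 2.7402·0.1868 = +2.8189 (running +35.6561)
  i=4: 2.7402·3.9158 − 2.5770·-1.1948 = +13.8091 (running +49.4652)
Area = |Σ|/2 = |49.4652|/2 = 24.7326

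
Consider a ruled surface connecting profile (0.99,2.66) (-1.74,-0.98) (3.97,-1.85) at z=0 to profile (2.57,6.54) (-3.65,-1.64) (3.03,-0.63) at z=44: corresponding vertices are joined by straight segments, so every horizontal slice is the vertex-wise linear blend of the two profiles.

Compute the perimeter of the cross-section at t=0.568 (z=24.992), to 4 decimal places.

Perimeter at t=0.568: 20.2834

Cross-section at t=0.568: each vertex is (1-t)·p0[i] + t·p1[i].
  v1: (1-0.568)·(0.99,2.66) + 0.568·(2.57,6.54) = (1.8874,4.8638)
  v2: (1-0.568)·(-1.74,-0.98) + 0.568·(-3.65,-1.64) = (-2.8249,-1.3549)
  v3: (1-0.568)·(3.97,-1.85) + 0.568·(3.03,-0.63) = (3.4361,-1.1570)
Perimeter = Σ |v_{i+1} − v_i|:
  edge 1→2: √(-4.7123² + -6.2187²) = 7.8025 (running 7.8025)
  edge 2→3: √(6.2610² + 0.1978²) = 6.2641 (running 14.0665)
  edge 3→1: √(-1.5486² + 6.0209²) = 6.2169 (running 20.2834)
Perimeter = 20.2834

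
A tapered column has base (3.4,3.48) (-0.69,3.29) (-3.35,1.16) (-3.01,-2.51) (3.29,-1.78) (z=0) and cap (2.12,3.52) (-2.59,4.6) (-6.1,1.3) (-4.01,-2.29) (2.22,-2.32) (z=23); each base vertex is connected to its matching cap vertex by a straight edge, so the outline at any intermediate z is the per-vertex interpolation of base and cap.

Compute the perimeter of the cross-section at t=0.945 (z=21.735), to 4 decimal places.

Cross-section at t=0.945: each vertex is (1-t)·p0[i] + t·p1[i].
  v1: (1-0.945)·(3.4,3.48) + 0.945·(2.12,3.52) = (2.1904,3.5178)
  v2: (1-0.945)·(-0.69,3.29) + 0.945·(-2.59,4.6) = (-2.4855,4.5279)
  v3: (1-0.945)·(-3.35,1.16) + 0.945·(-6.1,1.3) = (-5.9487,1.2923)
  v4: (1-0.945)·(-3.01,-2.51) + 0.945·(-4.01,-2.29) = (-3.9550,-2.3021)
  v5: (1-0.945)·(3.29,-1.78) + 0.945·(2.22,-2.32) = (2.2789,-2.2903)
Perimeter = Σ |v_{i+1} − v_i|:
  edge 1→2: √(-4.6759² + 1.0101²) = 4.7838 (running 4.7838)
  edge 2→3: √(-3.4632² + -3.2356²) = 4.7396 (running 9.5233)
  edge 3→4: √(1.9937² + -3.5944²) = 4.1103 (running 13.6337)
  edge 4→5: √(6.2339² + 0.0118²) = 6.2339 (running 19.8675)
  edge 5→1: √(-0.0884² + 5.8081²) = 5.8088 (running 25.6763)
Perimeter = 25.6763

Perimeter at t=0.945: 25.6763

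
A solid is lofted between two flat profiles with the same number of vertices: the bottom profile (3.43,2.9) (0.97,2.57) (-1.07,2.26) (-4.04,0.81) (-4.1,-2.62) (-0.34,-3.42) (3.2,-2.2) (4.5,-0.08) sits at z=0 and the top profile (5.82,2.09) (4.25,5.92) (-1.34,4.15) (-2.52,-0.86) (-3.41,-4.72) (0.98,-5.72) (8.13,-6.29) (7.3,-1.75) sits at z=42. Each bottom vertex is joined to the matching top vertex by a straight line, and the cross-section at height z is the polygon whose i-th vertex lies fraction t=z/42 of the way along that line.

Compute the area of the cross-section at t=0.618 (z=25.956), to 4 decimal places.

Cross-section at t=0.618: each vertex is (1-t)·p0[i] + t·p1[i].
  v1: (1-0.618)·(3.43,2.9) + 0.618·(5.82,2.09) = (4.9070,2.3994)
  v2: (1-0.618)·(0.97,2.57) + 0.618·(4.25,5.92) = (2.9970,4.6403)
  v3: (1-0.618)·(-1.07,2.26) + 0.618·(-1.34,4.15) = (-1.2369,3.4280)
  v4: (1-0.618)·(-4.04,0.81) + 0.618·(-2.52,-0.86) = (-3.1006,-0.2221)
  v5: (1-0.618)·(-4.1,-2.62) + 0.618·(-3.41,-4.72) = (-3.6736,-3.9178)
  v6: (1-0.618)·(-0.34,-3.42) + 0.618·(0.98,-5.72) = (0.4758,-4.8414)
  v7: (1-0.618)·(3.2,-2.2) + 0.618·(8.13,-6.29) = (6.2467,-4.7276)
  v8: (1-0.618)·(4.5,-0.08) + 0.618·(7.3,-1.75) = (6.2304,-1.1121)
Shoelace sum Σ(x_i·y_{i+1} − x_{i+1}·y_i):
  i=1: 4.9070·4.6403 − 2.9970·2.3994 = +15.5789 (running +15.5789)
  i=2: 2.9970·3.4280 − -1.2369·4.6403 = +16.0133 (running +31.5922)
  i=3: -1.2369·-0.2221 − -3.1006·3.4280 = +10.9037 (running +42.4959)
  i=4: -3.1006·-3.9178 − -3.6736·-0.2221 = +11.3319 (running +53.8278)
  i=5: -3.6736·-4.8414 − 0.4758·-3.9178 = +19.6492 (running +73.4770)
  i=6: 0.4758·-4.7276 − 6.2467·-4.8414 = +27.9938 (running +101.4708)
  i=7: 6.2467·-1.1121 − 6.2304·-4.7276 = +22.5082 (running +123.9790)
  i=8: 6.2304·2.3994 − 4.9070·-1.1121 = +20.4062 (running +144.3853)
Area = |Σ|/2 = |144.3853|/2 = 72.1926

Area at t=0.618: 72.1926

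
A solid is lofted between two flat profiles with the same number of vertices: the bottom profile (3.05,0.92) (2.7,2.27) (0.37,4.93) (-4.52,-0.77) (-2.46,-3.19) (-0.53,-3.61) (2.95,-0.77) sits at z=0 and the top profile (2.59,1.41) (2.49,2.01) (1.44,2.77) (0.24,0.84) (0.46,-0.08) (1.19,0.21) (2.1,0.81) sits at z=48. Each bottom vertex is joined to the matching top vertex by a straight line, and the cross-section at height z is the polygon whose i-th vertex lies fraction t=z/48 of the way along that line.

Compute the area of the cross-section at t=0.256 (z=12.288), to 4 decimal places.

Cross-section at t=0.256: each vertex is (1-t)·p0[i] + t·p1[i].
  v1: (1-0.256)·(3.05,0.92) + 0.256·(2.59,1.41) = (2.9322,1.0454)
  v2: (1-0.256)·(2.7,2.27) + 0.256·(2.49,2.01) = (2.6462,2.2034)
  v3: (1-0.256)·(0.37,4.93) + 0.256·(1.44,2.77) = (0.6439,4.3770)
  v4: (1-0.256)·(-4.52,-0.77) + 0.256·(0.24,0.84) = (-3.3014,-0.3578)
  v5: (1-0.256)·(-2.46,-3.19) + 0.256·(0.46,-0.08) = (-1.7125,-2.3938)
  v6: (1-0.256)·(-0.53,-3.61) + 0.256·(1.19,0.21) = (-0.0897,-2.6321)
  v7: (1-0.256)·(2.95,-0.77) + 0.256·(2.1,0.81) = (2.7324,-0.3655)
Shoelace sum Σ(x_i·y_{i+1} − x_{i+1}·y_i):
  i=1: 2.9322·2.2034 − 2.6462·1.0454 = +3.6945 (running +3.6945)
  i=2: 2.6462·4.3770 − 0.6439·2.2034 = +10.1639 (running +13.8584)
  i=3: 0.6439·-0.3578 − -3.3014·4.3770 = +14.2201 (running +28.0785)
  i=4: -3.3014·-2.3938 − -1.7125·-0.3578 = +7.2903 (running +35.3688)
  i=5: -1.7125·-2.6321 − -0.0897·-2.3938 = +4.2927 (running +39.6615)
  i=6: -0.0897·-0.3655 − 2.7324·-2.6321 = +7.2247 (running +46.8862)
  i=7: 2.7324·1.0454 − 2.9322·-0.3655 = +3.9284 (running +50.8146)
Area = |Σ|/2 = |50.8146|/2 = 25.4073

Area at t=0.256: 25.4073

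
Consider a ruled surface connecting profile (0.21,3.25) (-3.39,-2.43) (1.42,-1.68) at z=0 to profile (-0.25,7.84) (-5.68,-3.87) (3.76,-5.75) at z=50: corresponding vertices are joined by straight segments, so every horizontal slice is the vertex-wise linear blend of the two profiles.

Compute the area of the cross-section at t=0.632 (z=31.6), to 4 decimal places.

Cross-section at t=0.632: each vertex is (1-t)·p0[i] + t·p1[i].
  v1: (1-0.632)·(0.21,3.25) + 0.632·(-0.25,7.84) = (-0.0807,6.1509)
  v2: (1-0.632)·(-3.39,-2.43) + 0.632·(-5.68,-3.87) = (-4.8373,-3.3401)
  v3: (1-0.632)·(1.42,-1.68) + 0.632·(3.76,-5.75) = (2.8989,-4.2522)
Shoelace sum Σ(x_i·y_{i+1} − x_{i+1}·y_i):
  i=1: -0.0807·-3.3401 − -4.8373·6.1509 = +30.0231 (running +30.0231)
  i=2: -4.8373·-4.2522 − 2.8989·-3.3401 = +30.2518 (running +60.2749)
  i=3: 2.8989·6.1509 − -0.0807·-4.2522 = +17.4874 (running +77.7623)
Area = |Σ|/2 = |77.7623|/2 = 38.8812

Area at t=0.632: 38.8812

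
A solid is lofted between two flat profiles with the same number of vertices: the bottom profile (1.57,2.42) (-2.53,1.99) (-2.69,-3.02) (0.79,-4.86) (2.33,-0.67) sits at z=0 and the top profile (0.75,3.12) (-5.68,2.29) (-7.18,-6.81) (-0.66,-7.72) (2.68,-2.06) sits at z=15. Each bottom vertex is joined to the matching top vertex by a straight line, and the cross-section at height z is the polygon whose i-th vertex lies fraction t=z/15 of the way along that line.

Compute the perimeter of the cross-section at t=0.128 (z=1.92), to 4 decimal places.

Perimeter at t=0.128: 22.4037

Cross-section at t=0.128: each vertex is (1-t)·p0[i] + t·p1[i].
  v1: (1-0.128)·(1.57,2.42) + 0.128·(0.75,3.12) = (1.4650,2.5096)
  v2: (1-0.128)·(-2.53,1.99) + 0.128·(-5.68,2.29) = (-2.9332,2.0284)
  v3: (1-0.128)·(-2.69,-3.02) + 0.128·(-7.18,-6.81) = (-3.2647,-3.5051)
  v4: (1-0.128)·(0.79,-4.86) + 0.128·(-0.66,-7.72) = (0.6044,-5.2261)
  v5: (1-0.128)·(2.33,-0.67) + 0.128·(2.68,-2.06) = (2.3748,-0.8479)
Perimeter = Σ |v_{i+1} − v_i|:
  edge 1→2: √(-4.3982² + -0.4812²) = 4.4245 (running 4.4245)
  edge 2→3: √(-0.3315² + -5.5335²) = 5.5434 (running 9.9679)
  edge 3→4: √(3.8691² + -1.7210²) = 4.2346 (running 14.2025)
  edge 4→5: √(1.7704² + 4.3782²) = 4.7226 (running 18.9251)
  edge 5→1: √(-0.9098² + 3.3575²) = 3.4786 (running 22.4037)
Perimeter = 22.4037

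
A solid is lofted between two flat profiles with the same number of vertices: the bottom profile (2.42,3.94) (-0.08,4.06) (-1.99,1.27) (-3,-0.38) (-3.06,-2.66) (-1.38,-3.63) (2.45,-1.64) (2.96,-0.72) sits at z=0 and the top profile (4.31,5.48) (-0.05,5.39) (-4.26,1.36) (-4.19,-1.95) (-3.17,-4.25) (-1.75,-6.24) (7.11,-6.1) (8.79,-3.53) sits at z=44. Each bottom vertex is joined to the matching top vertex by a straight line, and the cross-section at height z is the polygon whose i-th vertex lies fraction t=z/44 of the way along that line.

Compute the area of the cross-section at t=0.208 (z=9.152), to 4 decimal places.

Cross-section at t=0.208: each vertex is (1-t)·p0[i] + t·p1[i].
  v1: (1-0.208)·(2.42,3.94) + 0.208·(4.31,5.48) = (2.8131,4.2603)
  v2: (1-0.208)·(-0.08,4.06) + 0.208·(-0.05,5.39) = (-0.0738,4.3366)
  v3: (1-0.208)·(-1.99,1.27) + 0.208·(-4.26,1.36) = (-2.4622,1.2887)
  v4: (1-0.208)·(-3,-0.38) + 0.208·(-4.19,-1.95) = (-3.2475,-0.7066)
  v5: (1-0.208)·(-3.06,-2.66) + 0.208·(-3.17,-4.25) = (-3.0829,-2.9907)
  v6: (1-0.208)·(-1.38,-3.63) + 0.208·(-1.75,-6.24) = (-1.4570,-4.1729)
  v7: (1-0.208)·(2.45,-1.64) + 0.208·(7.11,-6.1) = (3.4193,-2.5677)
  v8: (1-0.208)·(2.96,-0.72) + 0.208·(8.79,-3.53) = (4.1726,-1.3045)
Shoelace sum Σ(x_i·y_{i+1} − x_{i+1}·y_i):
  i=1: 2.8131·4.3366 − -0.0738·4.2603 = +12.5137 (running +12.5137)
  i=2: -0.0738·1.2887 − -2.4622·4.3366 = +10.5824 (running +23.0962)
  i=3: -2.4622·-0.7066 − -3.2475·1.2887 = +5.9248 (running +29.0210)
  i=4: -3.2475·-2.9907 − -3.0829·-0.7066 = +7.5342 (running +36.5552)
  i=5: -3.0829·-4.1729 − -1.4570·-2.9907 = +8.5071 (running +45.0623)
  i=6: -1.4570·-2.5677 − 3.4193·-4.1729 = +18.0093 (running +63.0715)
  i=7: 3.4193·-1.3045 − 4.1726·-2.5677 = +6.2536 (running +69.3252)
  i=8: 4.1726·4.2603 − 2.8131·-1.3045 = +21.4464 (running +90.7716)
Area = |Σ|/2 = |90.7716|/2 = 45.3858

Area at t=0.208: 45.3858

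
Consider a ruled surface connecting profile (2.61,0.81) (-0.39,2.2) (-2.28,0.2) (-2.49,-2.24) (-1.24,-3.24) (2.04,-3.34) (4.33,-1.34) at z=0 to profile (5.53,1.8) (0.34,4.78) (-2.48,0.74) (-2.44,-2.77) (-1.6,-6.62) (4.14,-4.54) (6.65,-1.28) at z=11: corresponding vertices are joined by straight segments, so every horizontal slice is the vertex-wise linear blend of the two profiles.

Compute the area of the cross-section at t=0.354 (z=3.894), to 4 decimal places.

Cross-section at t=0.354: each vertex is (1-t)·p0[i] + t·p1[i].
  v1: (1-0.354)·(2.61,0.81) + 0.354·(5.53,1.8) = (3.6437,1.1605)
  v2: (1-0.354)·(-0.39,2.2) + 0.354·(0.34,4.78) = (-0.1316,3.1133)
  v3: (1-0.354)·(-2.28,0.2) + 0.354·(-2.48,0.74) = (-2.3508,0.3912)
  v4: (1-0.354)·(-2.49,-2.24) + 0.354·(-2.44,-2.77) = (-2.4723,-2.4276)
  v5: (1-0.354)·(-1.24,-3.24) + 0.354·(-1.6,-6.62) = (-1.3674,-4.4365)
  v6: (1-0.354)·(2.04,-3.34) + 0.354·(4.14,-4.54) = (2.7834,-3.7648)
  v7: (1-0.354)·(4.33,-1.34) + 0.354·(6.65,-1.28) = (5.1513,-1.3188)
Shoelace sum Σ(x_i·y_{i+1} − x_{i+1}·y_i):
  i=1: 3.6437·3.1133 − -0.1316·1.1605 = +11.4966 (running +11.4966)
  i=2: -0.1316·0.3912 − -2.3508·3.1133 = +7.2673 (running +18.7640)
  i=3: -2.3508·-2.4276 − -2.4723·0.3912 = +6.6739 (running +25.4379)
  i=4: -2.4723·-4.4365 − -1.3674·-2.4276 = +7.6488 (running +33.0867)
  i=5: -1.3674·-3.7648 − 2.7834·-4.4365 = +17.4967 (running +50.5834)
  i=6: 2.7834·-1.3188 − 5.1513·-3.7648 = +15.7229 (running +66.3063)
  i=7: 5.1513·1.1605 − 3.6437·-1.3188 = +10.7830 (running +77.0893)
Area = |Σ|/2 = |77.0893|/2 = 38.5447

Area at t=0.354: 38.5447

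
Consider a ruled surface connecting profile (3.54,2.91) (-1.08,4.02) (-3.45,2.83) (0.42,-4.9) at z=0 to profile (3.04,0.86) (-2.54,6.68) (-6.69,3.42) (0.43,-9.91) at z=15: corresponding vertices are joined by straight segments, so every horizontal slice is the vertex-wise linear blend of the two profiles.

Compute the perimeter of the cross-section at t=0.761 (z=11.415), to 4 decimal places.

Perimeter at t=0.761: 35.7496

Cross-section at t=0.761: each vertex is (1-t)·p0[i] + t·p1[i].
  v1: (1-0.761)·(3.54,2.91) + 0.761·(3.04,0.86) = (3.1595,1.3500)
  v2: (1-0.761)·(-1.08,4.02) + 0.761·(-2.54,6.68) = (-2.1911,6.0443)
  v3: (1-0.761)·(-3.45,2.83) + 0.761·(-6.69,3.42) = (-5.9156,3.2790)
  v4: (1-0.761)·(0.42,-4.9) + 0.761·(0.43,-9.91) = (0.4276,-8.7126)
Perimeter = Σ |v_{i+1} − v_i|:
  edge 1→2: √(-5.3506² + 4.6943²) = 7.1179 (running 7.1179)
  edge 2→3: √(-3.7246² + -2.7653²) = 4.6389 (running 11.7568)
  edge 3→4: √(6.3433² + -11.9916²) = 13.5660 (running 25.3228)
  edge 4→1: √(2.7319² + 10.0626²) = 10.4268 (running 35.7496)
Perimeter = 35.7496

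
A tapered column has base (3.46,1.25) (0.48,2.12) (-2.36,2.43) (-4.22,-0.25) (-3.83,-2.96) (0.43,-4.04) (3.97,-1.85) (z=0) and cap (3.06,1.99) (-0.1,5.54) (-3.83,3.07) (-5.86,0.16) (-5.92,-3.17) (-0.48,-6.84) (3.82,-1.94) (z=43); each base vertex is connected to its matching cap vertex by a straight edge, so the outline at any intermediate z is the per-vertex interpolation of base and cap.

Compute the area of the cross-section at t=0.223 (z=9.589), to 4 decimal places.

Cross-section at t=0.223: each vertex is (1-t)·p0[i] + t·p1[i].
  v1: (1-0.223)·(3.46,1.25) + 0.223·(3.06,1.99) = (3.3708,1.4150)
  v2: (1-0.223)·(0.48,2.12) + 0.223·(-0.1,5.54) = (0.3507,2.8827)
  v3: (1-0.223)·(-2.36,2.43) + 0.223·(-3.83,3.07) = (-2.6878,2.5727)
  v4: (1-0.223)·(-4.22,-0.25) + 0.223·(-5.86,0.16) = (-4.5857,-0.1586)
  v5: (1-0.223)·(-3.83,-2.96) + 0.223·(-5.92,-3.17) = (-4.2961,-3.0068)
  v6: (1-0.223)·(0.43,-4.04) + 0.223·(-0.48,-6.84) = (0.2271,-4.6644)
  v7: (1-0.223)·(3.97,-1.85) + 0.223·(3.82,-1.94) = (3.9365,-1.8701)
Shoelace sum Σ(x_i·y_{i+1} − x_{i+1}·y_i):
  i=1: 3.3708·2.8827 − 0.3507·1.4150 = +9.2207 (running +9.2207)
  i=2: 0.3507·2.5727 − -2.6878·2.8827 = +8.6502 (running +17.8709)
  i=3: -2.6878·-0.1586 − -4.5857·2.5727 = +12.2240 (running +30.0949)
  i=4: -4.5857·-3.0068 − -4.2961·-0.1586 = +13.1073 (running +43.2021)
  i=5: -4.2961·-4.6644 − 0.2271·-3.0068 = +20.7213 (running +63.9235)
  i=6: 0.2271·-1.8701 − 3.9365·-4.6644 = +17.9370 (running +81.8605)
  i=7: 3.9365·1.4150 − 3.3708·-1.8701 = +11.8739 (running +93.7344)
Area = |Σ|/2 = |93.7344|/2 = 46.8672

Area at t=0.223: 46.8672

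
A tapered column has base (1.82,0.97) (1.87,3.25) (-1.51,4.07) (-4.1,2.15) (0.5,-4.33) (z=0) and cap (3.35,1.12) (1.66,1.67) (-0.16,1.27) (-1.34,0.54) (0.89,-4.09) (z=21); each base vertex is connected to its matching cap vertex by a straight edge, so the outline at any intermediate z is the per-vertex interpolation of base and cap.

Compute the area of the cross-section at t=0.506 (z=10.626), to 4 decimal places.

Cross-section at t=0.506: each vertex is (1-t)·p0[i] + t·p1[i].
  v1: (1-0.506)·(1.82,0.97) + 0.506·(3.35,1.12) = (2.5942,1.0459)
  v2: (1-0.506)·(1.87,3.25) + 0.506·(1.66,1.67) = (1.7637,2.4505)
  v3: (1-0.506)·(-1.51,4.07) + 0.506·(-0.16,1.27) = (-0.8269,2.6532)
  v4: (1-0.506)·(-4.1,2.15) + 0.506·(-1.34,0.54) = (-2.7034,1.3353)
  v5: (1-0.506)·(0.5,-4.33) + 0.506·(0.89,-4.09) = (0.6973,-4.2086)
Shoelace sum Σ(x_i·y_{i+1} − x_{i+1}·y_i):
  i=1: 2.5942·2.4505 − 1.7637·1.0459 = +4.5124 (running +4.5124)
  i=2: 1.7637·2.6532 − -0.8269·2.4505 = +6.7059 (running +11.2183)
  i=3: -0.8269·1.3353 − -2.7034·2.6532 = +6.0686 (running +17.2869)
  i=4: -2.7034·-4.2086 − 0.6973·1.3353 = +10.4464 (running +27.7333)
  i=5: 0.6973·1.0459 − 2.5942·-4.2086 = +11.6471 (running +39.3804)
Area = |Σ|/2 = |39.3804|/2 = 19.6902

Area at t=0.506: 19.6902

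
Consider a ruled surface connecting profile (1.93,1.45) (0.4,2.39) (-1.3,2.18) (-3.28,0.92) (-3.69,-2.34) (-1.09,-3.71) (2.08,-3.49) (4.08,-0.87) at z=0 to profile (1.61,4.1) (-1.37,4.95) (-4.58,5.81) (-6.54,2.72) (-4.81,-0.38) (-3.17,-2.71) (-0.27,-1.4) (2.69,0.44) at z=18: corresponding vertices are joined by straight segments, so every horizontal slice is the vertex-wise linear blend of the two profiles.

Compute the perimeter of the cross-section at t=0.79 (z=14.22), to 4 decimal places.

Cross-section at t=0.79: each vertex is (1-t)·p0[i] + t·p1[i].
  v1: (1-0.79)·(1.93,1.45) + 0.79·(1.61,4.1) = (1.6772,3.5435)
  v2: (1-0.79)·(0.4,2.39) + 0.79·(-1.37,4.95) = (-0.9983,4.4124)
  v3: (1-0.79)·(-1.3,2.18) + 0.79·(-4.58,5.81) = (-3.8912,5.0477)
  v4: (1-0.79)·(-3.28,0.92) + 0.79·(-6.54,2.72) = (-5.8554,2.3420)
  v5: (1-0.79)·(-3.69,-2.34) + 0.79·(-4.81,-0.38) = (-4.5748,-0.7916)
  v6: (1-0.79)·(-1.09,-3.71) + 0.79·(-3.17,-2.71) = (-2.7332,-2.9200)
  v7: (1-0.79)·(2.08,-3.49) + 0.79·(-0.27,-1.4) = (0.2235,-1.8389)
  v8: (1-0.79)·(4.08,-0.87) + 0.79·(2.69,0.44) = (2.9819,0.1649)
Perimeter = Σ |v_{i+1} − v_i|:
  edge 1→2: √(-2.6755² + 0.8689²) = 2.8131 (running 2.8131)
  edge 2→3: √(-2.8929² + 0.6353²) = 2.9618 (running 5.7749)
  edge 3→4: √(-1.9642² + -2.7057²) = 3.3435 (running 9.1184)
  edge 4→5: √(1.2806² + -3.1336²) = 3.3852 (running 12.5035)
  edge 5→6: √(1.8416² + -2.1284²) = 2.8145 (running 15.3181)
  edge 6→7: √(2.9567² + 1.0811²) = 3.1482 (running 18.4662)
  edge 7→8: √(2.7584² + 2.0038²) = 3.4094 (running 21.8756)
  edge 8→1: √(-1.3047² + 3.3786²) = 3.6218 (running 25.4974)
Perimeter = 25.4974

Perimeter at t=0.79: 25.4974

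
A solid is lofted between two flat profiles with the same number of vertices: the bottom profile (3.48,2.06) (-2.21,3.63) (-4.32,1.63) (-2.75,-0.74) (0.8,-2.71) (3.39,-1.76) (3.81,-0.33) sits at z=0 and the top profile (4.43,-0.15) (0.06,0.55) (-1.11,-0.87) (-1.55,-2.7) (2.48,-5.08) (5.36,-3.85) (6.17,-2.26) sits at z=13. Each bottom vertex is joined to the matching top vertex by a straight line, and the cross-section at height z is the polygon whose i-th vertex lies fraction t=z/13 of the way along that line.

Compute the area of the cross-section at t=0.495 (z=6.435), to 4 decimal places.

Area at t=0.495: 30.9739

Cross-section at t=0.495: each vertex is (1-t)·p0[i] + t·p1[i].
  v1: (1-0.495)·(3.48,2.06) + 0.495·(4.43,-0.15) = (3.9503,0.9660)
  v2: (1-0.495)·(-2.21,3.63) + 0.495·(0.06,0.55) = (-1.0863,2.1054)
  v3: (1-0.495)·(-4.32,1.63) + 0.495·(-1.11,-0.87) = (-2.7310,0.3925)
  v4: (1-0.495)·(-2.75,-0.74) + 0.495·(-1.55,-2.7) = (-2.1560,-1.7102)
  v5: (1-0.495)·(0.8,-2.71) + 0.495·(2.48,-5.08) = (1.6316,-3.8832)
  v6: (1-0.495)·(3.39,-1.76) + 0.495·(5.36,-3.85) = (4.3651,-2.7946)
  v7: (1-0.495)·(3.81,-0.33) + 0.495·(6.17,-2.26) = (4.9782,-1.2853)
Shoelace sum Σ(x_i·y_{i+1} − x_{i+1}·y_i):
  i=1: 3.9503·2.1054 − -1.0863·0.9660 = +9.3663 (running +9.3663)
  i=2: -1.0863·0.3925 − -2.7310·2.1054 = +5.3236 (running +14.6899)
  i=3: -2.7310·-1.7102 − -2.1560·0.3925 = +5.5169 (running +20.2068)
  i=4: -2.1560·-3.8832 − 1.6316·-1.7102 = +11.1624 (running +31.3692)
  i=5: 1.6316·-2.7946 − 4.3651·-3.8832 = +12.3909 (running +43.7601)
  i=6: 4.3651·-1.2853 − 4.9782·-2.7946 = +8.3011 (running +52.0612)
  i=7: 4.9782·0.9660 − 3.9503·-1.2853 = +9.8866 (running +61.9479)
Area = |Σ|/2 = |61.9479|/2 = 30.9739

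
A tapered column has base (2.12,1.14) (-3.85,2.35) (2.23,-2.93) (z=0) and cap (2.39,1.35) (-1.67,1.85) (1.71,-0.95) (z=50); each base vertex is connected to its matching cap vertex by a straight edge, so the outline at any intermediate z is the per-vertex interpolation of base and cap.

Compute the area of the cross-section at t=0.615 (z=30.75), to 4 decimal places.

Area at t=0.615: 7.2939

Cross-section at t=0.615: each vertex is (1-t)·p0[i] + t·p1[i].
  v1: (1-0.615)·(2.12,1.14) + 0.615·(2.39,1.35) = (2.2861,1.2692)
  v2: (1-0.615)·(-3.85,2.35) + 0.615·(-1.67,1.85) = (-2.5093,2.0425)
  v3: (1-0.615)·(2.23,-2.93) + 0.615·(1.71,-0.95) = (1.9102,-1.7123)
Shoelace sum Σ(x_i·y_{i+1} − x_{i+1}·y_i):
  i=1: 2.2861·2.0425 − -2.5093·1.2692 = +7.8539 (running +7.8539)
  i=2: -2.5093·-1.7123 − 1.9102·2.0425 = +0.3951 (running +8.2490)
  i=3: 1.9102·1.2692 − 2.2861·-1.7123 = +6.3387 (running +14.5878)
Area = |Σ|/2 = |14.5878|/2 = 7.2939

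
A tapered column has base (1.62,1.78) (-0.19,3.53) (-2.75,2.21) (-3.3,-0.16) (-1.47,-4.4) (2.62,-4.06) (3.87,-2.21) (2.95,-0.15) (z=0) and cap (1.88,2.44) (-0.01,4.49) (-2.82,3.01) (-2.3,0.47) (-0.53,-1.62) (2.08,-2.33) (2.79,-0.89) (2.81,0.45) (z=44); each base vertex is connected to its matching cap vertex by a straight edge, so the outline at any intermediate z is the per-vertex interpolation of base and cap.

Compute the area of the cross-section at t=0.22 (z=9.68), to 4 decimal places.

Area at t=0.22: 34.7382

Cross-section at t=0.22: each vertex is (1-t)·p0[i] + t·p1[i].
  v1: (1-0.22)·(1.62,1.78) + 0.22·(1.88,2.44) = (1.6772,1.9252)
  v2: (1-0.22)·(-0.19,3.53) + 0.22·(-0.01,4.49) = (-0.1504,3.7412)
  v3: (1-0.22)·(-2.75,2.21) + 0.22·(-2.82,3.01) = (-2.7654,2.3860)
  v4: (1-0.22)·(-3.3,-0.16) + 0.22·(-2.3,0.47) = (-3.0800,-0.0214)
  v5: (1-0.22)·(-1.47,-4.4) + 0.22·(-0.53,-1.62) = (-1.2632,-3.7884)
  v6: (1-0.22)·(2.62,-4.06) + 0.22·(2.08,-2.33) = (2.5012,-3.6794)
  v7: (1-0.22)·(3.87,-2.21) + 0.22·(2.79,-0.89) = (3.6324,-1.9196)
  v8: (1-0.22)·(2.95,-0.15) + 0.22·(2.81,0.45) = (2.9192,-0.0180)
Shoelace sum Σ(x_i·y_{i+1} − x_{i+1}·y_i):
  i=1: 1.6772·3.7412 − -0.1504·1.9252 = +6.5643 (running +6.5643)
  i=2: -0.1504·2.3860 − -2.7654·3.7412 = +9.9871 (running +16.5514)
  i=3: -2.7654·-0.0214 − -3.0800·2.3860 = +7.4081 (running +23.9594)
  i=4: -3.0800·-3.7884 − -1.2632·-0.0214 = +11.6412 (running +35.6006)
  i=5: -1.2632·-3.6794 − 2.5012·-3.7884 = +14.1234 (running +49.7240)
  i=6: 2.5012·-1.9196 − 3.6324·-3.6794 = +8.5637 (running +58.2878)
  i=7: 3.6324·-0.0180 − 2.9192·-1.9196 = +5.5383 (running +63.8261)
  i=8: 2.9192·1.9252 − 1.6772·-0.0180 = +5.6502 (running +69.4763)
Area = |Σ|/2 = |69.4763|/2 = 34.7382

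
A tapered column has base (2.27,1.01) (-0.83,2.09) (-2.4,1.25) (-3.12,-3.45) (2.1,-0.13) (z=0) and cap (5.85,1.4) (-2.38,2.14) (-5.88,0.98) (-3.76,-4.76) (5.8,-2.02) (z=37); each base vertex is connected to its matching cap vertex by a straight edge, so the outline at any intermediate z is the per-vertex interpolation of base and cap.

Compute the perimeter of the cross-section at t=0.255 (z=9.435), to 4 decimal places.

Perimeter at t=0.255: 20.5470

Cross-section at t=0.255: each vertex is (1-t)·p0[i] + t·p1[i].
  v1: (1-0.255)·(2.27,1.01) + 0.255·(5.85,1.4) = (3.1829,1.1094)
  v2: (1-0.255)·(-0.83,2.09) + 0.255·(-2.38,2.14) = (-1.2252,2.1027)
  v3: (1-0.255)·(-2.4,1.25) + 0.255·(-5.88,0.98) = (-3.2874,1.1812)
  v4: (1-0.255)·(-3.12,-3.45) + 0.255·(-3.76,-4.76) = (-3.2832,-3.7841)
  v5: (1-0.255)·(2.1,-0.13) + 0.255·(5.8,-2.02) = (3.0435,-0.6119)
Perimeter = Σ |v_{i+1} − v_i|:
  edge 1→2: √(-4.4082² + 0.9933²) = 4.5187 (running 4.5187)
  edge 2→3: √(-2.0621² + -0.9216²) = 2.2587 (running 6.7774)
  edge 3→4: √(0.0042² + -4.9652²) = 4.9652 (running 11.7426)
  edge 4→5: √(6.3267² + 3.1721²) = 7.0774 (running 18.8200)
  edge 5→1: √(0.1394² + 1.7214²) = 1.7270 (running 20.5470)
Perimeter = 20.5470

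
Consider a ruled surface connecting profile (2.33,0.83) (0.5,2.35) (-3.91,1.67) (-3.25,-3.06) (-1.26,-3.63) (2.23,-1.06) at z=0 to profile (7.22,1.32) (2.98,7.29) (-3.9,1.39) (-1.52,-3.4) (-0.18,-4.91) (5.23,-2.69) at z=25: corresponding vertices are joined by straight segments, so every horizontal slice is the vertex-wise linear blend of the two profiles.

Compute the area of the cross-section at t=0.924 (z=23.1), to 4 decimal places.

Area at t=0.924: 72.9882

Cross-section at t=0.924: each vertex is (1-t)·p0[i] + t·p1[i].
  v1: (1-0.924)·(2.33,0.83) + 0.924·(7.22,1.32) = (6.8484,1.2828)
  v2: (1-0.924)·(0.5,2.35) + 0.924·(2.98,7.29) = (2.7915,6.9146)
  v3: (1-0.924)·(-3.91,1.67) + 0.924·(-3.9,1.39) = (-3.9008,1.4113)
  v4: (1-0.924)·(-3.25,-3.06) + 0.924·(-1.52,-3.4) = (-1.6515,-3.3742)
  v5: (1-0.924)·(-1.26,-3.63) + 0.924·(-0.18,-4.91) = (-0.2621,-4.8127)
  v6: (1-0.924)·(2.23,-1.06) + 0.924·(5.23,-2.69) = (5.0020,-2.5661)
Shoelace sum Σ(x_i·y_{i+1} − x_{i+1}·y_i):
  i=1: 6.8484·6.9146 − 2.7915·1.2828 = +43.7725 (running +43.7725)
  i=2: 2.7915·1.4113 − -3.9008·6.9146 = +30.9117 (running +74.6842)
  i=3: -3.9008·-3.3742 − -1.6515·1.4113 = +15.4925 (running +90.1767)
  i=4: -1.6515·-4.8127 − -0.2621·-3.3742 = +7.0638 (running +97.2405)
  i=5: -0.2621·-2.5661 − 5.0020·-4.8127 = +24.7458 (running +121.9863)
  i=6: 5.0020·1.2828 − 6.8484·-2.5661 = +23.9901 (running +145.9763)
Area = |Σ|/2 = |145.9763|/2 = 72.9882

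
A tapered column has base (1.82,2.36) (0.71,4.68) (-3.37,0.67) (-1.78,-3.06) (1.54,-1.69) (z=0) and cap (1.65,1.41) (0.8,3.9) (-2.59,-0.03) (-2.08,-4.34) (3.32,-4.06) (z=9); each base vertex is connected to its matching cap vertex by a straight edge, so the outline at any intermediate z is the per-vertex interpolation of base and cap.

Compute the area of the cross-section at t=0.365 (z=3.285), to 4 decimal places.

Cross-section at t=0.365: each vertex is (1-t)·p0[i] + t·p1[i].
  v1: (1-0.365)·(1.82,2.36) + 0.365·(1.65,1.41) = (1.7579,2.0132)
  v2: (1-0.365)·(0.71,4.68) + 0.365·(0.8,3.9) = (0.7429,4.3953)
  v3: (1-0.365)·(-3.37,0.67) + 0.365·(-2.59,-0.03) = (-3.0853,0.4145)
  v4: (1-0.365)·(-1.78,-3.06) + 0.365·(-2.08,-4.34) = (-1.8895,-3.5272)
  v5: (1-0.365)·(1.54,-1.69) + 0.365·(3.32,-4.06) = (2.1897,-2.5550)
Shoelace sum Σ(x_i·y_{i+1} − x_{i+1}·y_i):
  i=1: 1.7579·4.3953 − 0.7429·2.0132 = +6.2312 (running +6.2312)
  i=2: 0.7429·0.4145 − -3.0853·4.3953 = +13.8687 (running +20.0999)
  i=3: -3.0853·-3.5272 − -1.8895·0.4145 = +11.6657 (running +31.7656)
  i=4: -1.8895·-2.5550 − 2.1897·-3.5272 = +12.5513 (running +44.3169)
  i=5: 2.1897·2.0132 − 1.7579·-2.5550 = +8.9001 (running +53.2169)
Area = |Σ|/2 = |53.2169|/2 = 26.6085

Area at t=0.365: 26.6085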